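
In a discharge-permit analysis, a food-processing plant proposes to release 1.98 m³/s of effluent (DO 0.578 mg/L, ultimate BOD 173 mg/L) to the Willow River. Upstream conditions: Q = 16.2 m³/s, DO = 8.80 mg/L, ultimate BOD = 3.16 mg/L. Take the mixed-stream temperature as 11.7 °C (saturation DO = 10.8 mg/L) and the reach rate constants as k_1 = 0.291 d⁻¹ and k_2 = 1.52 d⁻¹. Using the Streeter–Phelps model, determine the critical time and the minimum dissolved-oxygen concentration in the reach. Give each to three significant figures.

t_c ≈ 0.668 d; minimum DO ≈ 7.39 mg/L

Mixed DO = (16.2×8.80 + 1.98×0.578)/(16.2+1.98) = 143.7/18.18 = 7.905 mg/L.
Mixed L₀ = (16.2×3.16 + 1.98×173)/(18.18) = 393.7/18.18 = 21.66 mg/L.
Initial deficit D₀ = C_s − DO₀ = 10.8 − 7.905 = 2.895 mg/L.
t_c = (1/1.229) ln[(1.52/0.291)(1 − 2.895×1.229/(0.291×21.66))] = 0.8137 × ln(2.274) = 0.6685 d.
D_c = (0.291/1.52) × 21.66 × e^(−0.291×0.6685) = 0.1914 × 21.66 × 0.8232 = 3.413 mg/L.
Minimum DO = 10.8 − 3.413 = 7.387 mg/L.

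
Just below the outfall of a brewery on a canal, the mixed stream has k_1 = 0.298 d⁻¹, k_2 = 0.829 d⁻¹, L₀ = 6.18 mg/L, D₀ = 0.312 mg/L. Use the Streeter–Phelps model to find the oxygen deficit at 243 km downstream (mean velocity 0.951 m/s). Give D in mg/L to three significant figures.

D ≈ 1.16 mg/L

Travel time t = x/v = 243 km / (0.951 m/s) = 243000 m / 0.951 m/s = 255500 s = 2.957 d.
k_1 L₀/(k_2−k_1) = 0.298×6.18/(0.829−0.298) = 1.842/0.5310 = 3.468 mg/L.
e^(−k_1 t) = e^(−0.298×2.957) = 0.4142; e^(−k_2 t) = e^(−0.829×2.957) = 0.08615.
D = 3.468 × (0.4142 − 0.08615) + 0.312 × 0.08615 = 1.138 + 0.02688 = 1.165 mg/L.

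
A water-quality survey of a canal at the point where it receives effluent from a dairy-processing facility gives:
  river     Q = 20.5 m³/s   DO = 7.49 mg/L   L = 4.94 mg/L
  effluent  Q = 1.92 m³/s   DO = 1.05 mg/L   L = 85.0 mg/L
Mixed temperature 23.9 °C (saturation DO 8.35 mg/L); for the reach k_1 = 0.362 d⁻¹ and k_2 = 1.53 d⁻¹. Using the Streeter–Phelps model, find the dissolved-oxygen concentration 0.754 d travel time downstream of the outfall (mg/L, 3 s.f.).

DO ≈ 6.28 mg/L

Mixed DO = (20.5×7.49 + 1.92×1.05)/(20.5+1.92) = 155.6/22.42 = 6.938 mg/L.
Mixed L₀ = (20.5×4.94 + 1.92×85.0)/(22.42) = 264.5/22.42 = 11.80 mg/L.
Initial deficit D₀ = C_s − DO₀ = 8.35 − 6.938 = 1.412 mg/L.
D(0.754) = [0.362×11.80/(1.53−0.362)](e^(−0.362×0.754) − e^(−1.53×0.754)) + 1.412 e^(−1.53×0.754)
= 3.656 × (0.7611 − 0.3155) + 1.412 × 0.3155 = 2.075 mg/L.
DO = 8.35 − 2.075 = 6.275 mg/L.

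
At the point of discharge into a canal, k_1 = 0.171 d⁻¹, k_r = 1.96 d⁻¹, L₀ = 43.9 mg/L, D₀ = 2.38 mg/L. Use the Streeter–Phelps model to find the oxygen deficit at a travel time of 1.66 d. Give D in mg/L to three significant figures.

k_1 L₀/(k_r−k_1) = 0.171×43.9/(1.96−0.171) = 7.507/1.789 = 4.196 mg/L.
e^(−k_1 t) = e^(−0.171×1.660) = 0.7529; e^(−k_r t) = e^(−1.96×1.660) = 0.03863.
D = 4.196 × (0.7529 − 0.03863) + 2.38 × 0.03863 = 2.997 + 0.09195 = 3.089 mg/L.

D ≈ 3.09 mg/L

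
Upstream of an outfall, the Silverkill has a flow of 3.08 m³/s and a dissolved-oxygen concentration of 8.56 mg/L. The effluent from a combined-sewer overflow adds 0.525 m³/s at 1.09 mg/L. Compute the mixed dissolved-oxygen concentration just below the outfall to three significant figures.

7.47 mg/L

Flow-weighted mixing: C = (Q_r C_r + Q_w C_w)/(Q_r + Q_w)
= (3.08×8.56 + 0.525×1.09)/(3.08 + 0.525) = 26.94/3.605 = 7.472 mg/L.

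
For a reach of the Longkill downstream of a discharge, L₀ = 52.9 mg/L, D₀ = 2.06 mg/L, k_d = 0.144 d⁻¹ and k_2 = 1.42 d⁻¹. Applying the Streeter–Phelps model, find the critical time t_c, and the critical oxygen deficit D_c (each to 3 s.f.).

With k_2/k_d = 9.861 and 1 − D₀(k_2−k_d)/(k_d L₀) = 0.6549,
t_c = ln(9.861 × 0.6549) / (1.42 − 0.144) = ln(6.458) / 1.276 = 1.865/1.276 = 1.462 d.
L(t_c) = L₀ e^(−k_d t_c) = 52.9 × 0.8102 = 42.86 mg/L, and at the critical point k_2 D_c = k_d L, so D_c = (0.144/1.42) × 42.86 = 4.346 mg/L.

t_c ≈ 1.46 d; D_c ≈ 4.35 mg/L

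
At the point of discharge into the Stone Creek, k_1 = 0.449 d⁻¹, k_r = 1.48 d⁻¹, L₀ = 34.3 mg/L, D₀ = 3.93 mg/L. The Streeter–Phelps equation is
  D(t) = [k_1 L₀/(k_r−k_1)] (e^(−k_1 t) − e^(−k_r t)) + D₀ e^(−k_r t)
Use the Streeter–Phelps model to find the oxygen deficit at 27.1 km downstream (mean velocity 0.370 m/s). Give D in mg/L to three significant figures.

Travel time t = x/v = 27.1 km / (0.370 m/s) = 27100 m / 0.370 m/s = 73240 s = 0.8477 d.
k_1 L₀/(k_r−k_1) = 0.449×34.3/(1.48−0.449) = 15.40/1.031 = 14.94 mg/L.
e^(−k_1 t) = e^(−0.449×0.8477) = 0.6834; e^(−k_r t) = e^(−1.48×0.8477) = 0.2852.
D = 14.94 × (0.6834 − 0.2852) + 3.93 × 0.2852 = 5.949 + 1.121 = 7.070 mg/L.

D ≈ 7.07 mg/L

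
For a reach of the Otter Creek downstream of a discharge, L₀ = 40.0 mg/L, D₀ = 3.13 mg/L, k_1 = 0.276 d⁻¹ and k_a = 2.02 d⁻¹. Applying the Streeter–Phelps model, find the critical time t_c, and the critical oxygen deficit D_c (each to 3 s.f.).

At the critical point dD/dt = 0, so k_1 L₀ e^(−k_1 t) = k_a D. Substituting D(t) from the Streeter–Phelps equation and solving for t gives
t_c = ln[(k_a/k_1)(1 − D₀(k_a−k_1)/(k_1 L₀))] / (k_a−k_1).
Here k_a−k_1 = 1.744 d⁻¹ and 1 − D₀(k_a−k_1)/(k_1 L₀) = 1 − 3.13×1.744/(0.276×40.0) = 0.5056, so
t_c = ln(7.319 × 0.5056) / 1.744 = 1.308 / 1.744 = 0.7502 d.
D_c = (k_1/k_a) L₀ e^(−k_1 t_c) = (0.276/2.02) × 40.0 × e^(−0.276×0.7502) = 0.1366 × 40.0 × 0.8130 = 4.443 mg/L.

t_c ≈ 0.750 d; D_c ≈ 4.44 mg/L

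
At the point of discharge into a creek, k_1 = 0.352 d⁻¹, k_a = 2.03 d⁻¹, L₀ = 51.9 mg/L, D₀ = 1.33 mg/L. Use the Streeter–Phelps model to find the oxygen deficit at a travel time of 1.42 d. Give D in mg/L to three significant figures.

D ≈ 6.07 mg/L

k_1 L₀/(k_a−k_1) = 0.352×51.9/(2.03−0.352) = 18.27/1.678 = 10.89 mg/L.
e^(−k_1 t) = e^(−0.352×1.420) = 0.6066; e^(−k_a t) = e^(−2.03×1.420) = 0.05599.
D = 10.89 × (0.6066 − 0.05599) + 1.33 × 0.05599 = 5.995 + 0.07447 = 6.069 mg/L.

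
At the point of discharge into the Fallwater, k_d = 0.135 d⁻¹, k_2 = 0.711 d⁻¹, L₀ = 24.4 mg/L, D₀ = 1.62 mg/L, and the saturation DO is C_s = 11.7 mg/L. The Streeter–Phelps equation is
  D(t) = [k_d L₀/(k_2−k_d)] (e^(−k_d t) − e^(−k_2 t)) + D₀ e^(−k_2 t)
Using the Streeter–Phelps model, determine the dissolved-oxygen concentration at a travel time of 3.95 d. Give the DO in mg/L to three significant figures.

k_d L₀/(k_2−k_d) = 0.135×24.4/(0.711−0.135) = 3.294/0.5760 = 5.719 mg/L.
e^(−k_d t) = e^(−0.135×3.950) = 0.5867; e^(−k_2 t) = e^(−0.711×3.950) = 0.06030.
D = 5.719 × (0.5867 − 0.06030) + 1.62 × 0.06030 = 3.010 + 0.09768 = 3.108 mg/L.
DO = C_s − D = 11.7 − 3.108 = 8.592 mg/L.

DO ≈ 8.59 mg/L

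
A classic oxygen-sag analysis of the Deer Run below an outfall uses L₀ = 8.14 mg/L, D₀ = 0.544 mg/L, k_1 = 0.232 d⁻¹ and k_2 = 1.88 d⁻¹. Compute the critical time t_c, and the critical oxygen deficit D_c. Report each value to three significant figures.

t_c ≈ 0.879 d; D_c ≈ 0.819 mg/L

With k_2/k_1 = 8.103 and 1 − D₀(k_2−k_1)/(k_1 L₀) = 0.5253,
t_c = ln(8.103 × 0.5253) / (1.88 − 0.232) = ln(4.257) / 1.648 = 1.448/1.648 = 0.8789 d.
L(t_c) = L₀ e^(−k_1 t_c) = 8.14 × 0.8155 = 6.638 mg/L, and at the critical point k_2 D_c = k_1 L, so D_c = (0.232/1.88) × 6.638 = 0.8192 mg/L.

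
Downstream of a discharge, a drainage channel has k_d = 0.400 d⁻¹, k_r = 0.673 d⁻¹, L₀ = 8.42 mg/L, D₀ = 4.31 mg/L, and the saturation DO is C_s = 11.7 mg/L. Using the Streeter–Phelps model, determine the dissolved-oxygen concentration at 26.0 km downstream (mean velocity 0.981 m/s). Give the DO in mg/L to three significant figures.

DO ≈ 7.32 mg/L

Travel time t = x/v = 26.0 km / (0.981 m/s) = 26000 m / 0.981 m/s = 26500 s = 0.3068 d.
k_d L₀/(k_r−k_d) = 0.400×8.42/(0.673−0.400) = 3.368/0.2730 = 12.34 mg/L.
e^(−k_d t) = e^(−0.400×0.3068) = 0.8845; e^(−k_r t) = e^(−0.673×0.3068) = 0.8135.
D = 12.34 × (0.8845 − 0.8135) + 4.31 × 0.8135 = 0.8766 + 3.506 = 4.383 mg/L.
DO = C_s − D = 11.7 − 4.383 = 7.317 mg/L.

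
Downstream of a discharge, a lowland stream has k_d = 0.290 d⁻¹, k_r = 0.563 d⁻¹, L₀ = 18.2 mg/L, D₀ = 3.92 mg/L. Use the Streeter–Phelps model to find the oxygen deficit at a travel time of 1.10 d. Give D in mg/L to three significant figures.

k_d L₀/(k_r−k_d) = 0.290×18.2/(0.563−0.290) = 5.278/0.2730 = 19.33 mg/L.
e^(−k_d t) = e^(−0.290×1.100) = 0.7269; e^(−k_r t) = e^(−0.563×1.100) = 0.5383.
D = 19.33 × (0.7269 − 0.5383) + 3.92 × 0.5383 = 3.645 + 2.110 = 5.756 mg/L.

D ≈ 5.76 mg/L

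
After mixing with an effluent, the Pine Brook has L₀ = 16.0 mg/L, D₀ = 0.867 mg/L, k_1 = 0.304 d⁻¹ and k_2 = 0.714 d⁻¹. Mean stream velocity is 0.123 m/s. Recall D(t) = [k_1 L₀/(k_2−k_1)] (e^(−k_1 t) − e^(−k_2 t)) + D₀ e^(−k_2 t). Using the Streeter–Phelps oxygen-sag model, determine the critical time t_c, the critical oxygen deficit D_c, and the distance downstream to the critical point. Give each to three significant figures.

t_c ≈ 1.90 d; D_c ≈ 3.83 mg/L; x_c ≈ 20.2 km

At the critical point dD/dt = 0, so k_1 L₀ e^(−k_1 t) = k_2 D. Substituting D(t) from the Streeter–Phelps equation and solving for t gives
t_c = ln[(k_2/k_1)(1 − D₀(k_2−k_1)/(k_1 L₀))] / (k_2−k_1).
Here k_2−k_1 = 0.4100 d⁻¹ and 1 − D₀(k_2−k_1)/(k_1 L₀) = 1 − 0.867×0.4100/(0.304×16.0) = 0.9269, so
t_c = ln(2.349 × 0.9269) / 0.4100 = 0.7780 / 0.4100 = 1.897 d.
L(t_c) = L₀ e^(−k_1 t_c) = 16.0 × 0.5617 = 8.987 mg/L, and at the critical point k_2 D_c = k_1 L, so D_c = (0.304/0.714) × 8.987 = 3.826 mg/L.
x_c = v t_c = 0.123 m/s × 1.897 d × 86400 s/d = 20160 m ≈ 20.2 km.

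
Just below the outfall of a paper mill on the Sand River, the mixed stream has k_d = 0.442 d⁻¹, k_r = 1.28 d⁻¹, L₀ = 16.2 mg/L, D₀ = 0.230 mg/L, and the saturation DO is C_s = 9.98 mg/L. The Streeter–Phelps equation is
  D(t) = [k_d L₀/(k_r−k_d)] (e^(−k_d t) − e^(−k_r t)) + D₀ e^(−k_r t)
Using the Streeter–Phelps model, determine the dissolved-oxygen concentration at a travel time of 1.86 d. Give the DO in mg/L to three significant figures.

k_d L₀/(k_r−k_d) = 0.442×16.2/(1.28−0.442) = 7.160/0.8380 = 8.545 mg/L.
e^(−k_d t) = e^(−0.442×1.860) = 0.4395; e^(−k_r t) = e^(−1.28×1.860) = 0.09248.
D = 8.545 × (0.4395 − 0.09248) + 0.230 × 0.09248 = 2.965 + 0.02127 = 2.986 mg/L.
DO = C_s − D = 9.98 − 2.986 = 6.994 mg/L.

DO ≈ 6.99 mg/L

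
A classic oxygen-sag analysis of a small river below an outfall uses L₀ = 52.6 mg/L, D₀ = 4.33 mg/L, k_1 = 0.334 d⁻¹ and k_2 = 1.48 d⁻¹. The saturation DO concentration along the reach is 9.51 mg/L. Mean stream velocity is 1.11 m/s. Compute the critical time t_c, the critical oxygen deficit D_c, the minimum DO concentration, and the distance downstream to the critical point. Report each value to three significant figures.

At the critical point dD/dt = 0, so k_1 L₀ e^(−k_1 t) = k_2 D. Substituting D(t) from the Streeter–Phelps equation and solving for t gives
t_c = ln[(k_2/k_1)(1 − D₀(k_2−k_1)/(k_1 L₀))] / (k_2−k_1).
Here k_2−k_1 = 1.146 d⁻¹ and 1 − D₀(k_2−k_1)/(k_1 L₀) = 1 − 4.33×1.146/(0.334×52.6) = 0.7176, so
t_c = ln(4.431 × 0.7176) / 1.146 = 1.157 / 1.146 = 1.009 d.
D_c = (k_1/k_2) L₀ e^(−k_1 t_c) = (0.334/1.48) × 52.6 × e^(−0.334×1.009) = 0.2257 × 52.6 × 0.7138 = 8.473 mg/L.
Minimum DO = C_s − D_c = 9.51 − 8.473 = 1.037 mg/L.
x_c = v t_c = 1.11 m/s × 1.009 d × 86400 s/d = 96800 m ≈ 96.8 km.

t_c ≈ 1.01 d; D_c ≈ 8.47 mg/L; min DO ≈ 1.04 mg/L; x_c ≈ 96.8 km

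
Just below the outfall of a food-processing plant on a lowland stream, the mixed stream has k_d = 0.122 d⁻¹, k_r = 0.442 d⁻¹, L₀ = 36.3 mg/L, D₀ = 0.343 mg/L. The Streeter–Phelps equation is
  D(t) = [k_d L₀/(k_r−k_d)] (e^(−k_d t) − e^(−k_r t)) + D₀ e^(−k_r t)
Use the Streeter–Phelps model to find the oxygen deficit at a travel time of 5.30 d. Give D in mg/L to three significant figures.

D ≈ 5.95 mg/L

k_d L₀/(k_r−k_d) = 0.122×36.3/(0.442−0.122) = 4.429/0.3200 = 13.84 mg/L.
e^(−k_d t) = e^(−0.122×5.300) = 0.5238; e^(−k_r t) = e^(−0.442×5.300) = 0.09608.
D = 13.84 × (0.5238 − 0.09608) + 0.343 × 0.09608 = 5.920 + 0.03295 = 5.953 mg/L.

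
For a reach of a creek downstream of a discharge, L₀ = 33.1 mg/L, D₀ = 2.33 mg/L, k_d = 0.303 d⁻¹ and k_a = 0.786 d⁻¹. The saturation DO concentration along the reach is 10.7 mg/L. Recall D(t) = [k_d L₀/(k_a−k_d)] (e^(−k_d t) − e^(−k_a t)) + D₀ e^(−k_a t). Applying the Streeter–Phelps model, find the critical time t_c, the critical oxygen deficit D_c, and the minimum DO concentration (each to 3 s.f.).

t_c ≈ 1.73 d; D_c ≈ 7.56 mg/L; min DO ≈ 3.14 mg/L

t_c = [1/(k_a−k_d)] ln[(k_a/k_d)(1 − D₀(k_a−k_d)/(k_d L₀))]
= [1/(0.786−0.303)] ln[(0.786/0.303)(1 − 2.33×0.4830/(0.303×33.1))]
= (1/0.4830) ln[2.594 × 0.8878] = 2.070 × ln(2.303) = 2.070 × 0.8342 = 1.727 d.
L(t_c) = L₀ e^(−k_d t_c) = 33.1 × 0.5925 = 19.61 mg/L, and at the critical point k_a D_c = k_d L, so D_c = (0.303/0.786) × 19.61 = 7.561 mg/L.
Minimum DO = C_s − D_c = 10.7 − 7.561 = 3.139 mg/L.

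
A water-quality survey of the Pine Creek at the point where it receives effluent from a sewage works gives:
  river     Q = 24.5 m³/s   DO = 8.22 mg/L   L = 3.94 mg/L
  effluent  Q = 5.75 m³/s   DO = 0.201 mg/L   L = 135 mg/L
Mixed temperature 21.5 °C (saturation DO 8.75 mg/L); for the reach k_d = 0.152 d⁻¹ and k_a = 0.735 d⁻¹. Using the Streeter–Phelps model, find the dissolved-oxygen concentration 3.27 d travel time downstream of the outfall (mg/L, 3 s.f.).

DO ≈ 4.67 mg/L

Mixed DO = (24.5×8.22 + 5.75×0.201)/(24.5+5.75) = 202.5/30.25 = 6.696 mg/L.
Mixed L₀ = (24.5×3.94 + 5.75×135)/(30.25) = 872.8/30.25 = 28.85 mg/L.
Initial deficit D₀ = C_s − DO₀ = 8.75 − 6.696 = 2.054 mg/L.
D(3.27) = [0.152×28.85/(0.735−0.152)](e^(−0.152×3.27) − e^(−0.735×3.27)) + 2.054 e^(−0.735×3.27)
= 7.522 × (0.6083 − 0.09041) + 2.054 × 0.09041 = 4.082 mg/L.
DO = 8.75 − 4.082 = 4.668 mg/L.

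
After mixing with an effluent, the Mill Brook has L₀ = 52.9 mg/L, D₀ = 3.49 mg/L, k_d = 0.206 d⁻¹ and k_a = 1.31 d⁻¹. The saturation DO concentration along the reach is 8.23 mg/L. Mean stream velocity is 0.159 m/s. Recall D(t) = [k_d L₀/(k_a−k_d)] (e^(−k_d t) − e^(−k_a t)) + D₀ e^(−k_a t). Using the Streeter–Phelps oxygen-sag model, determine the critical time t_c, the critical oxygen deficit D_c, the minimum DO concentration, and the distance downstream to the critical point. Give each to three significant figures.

At the critical point dD/dt = 0, so k_d L₀ e^(−k_d t) = k_a D. Substituting D(t) from the Streeter–Phelps equation and solving for t gives
t_c = ln[(k_a/k_d)(1 − D₀(k_a−k_d)/(k_d L₀))] / (k_a−k_d).
Here k_a−k_d = 1.104 d⁻¹ and 1 − D₀(k_a−k_d)/(k_d L₀) = 1 − 3.49×1.104/(0.206×52.9) = 0.6464, so
t_c = ln(6.359 × 0.6464) / 1.104 = 1.414 / 1.104 = 1.280 d.
D_c = (k_d/k_a) L₀ e^(−k_d t_c) = (0.206/1.31) × 52.9 × e^(−0.206×1.280) = 0.1573 × 52.9 × 0.7681 = 6.390 mg/L.
Minimum DO = C_s − D_c = 8.23 − 6.390 = 1.840 mg/L.
x_c = v t_c = 0.159 m/s × 1.280 d × 86400 s/d = 17590 m ≈ 17.6 km.

t_c ≈ 1.28 d; D_c ≈ 6.39 mg/L; min DO ≈ 1.84 mg/L; x_c ≈ 17.6 km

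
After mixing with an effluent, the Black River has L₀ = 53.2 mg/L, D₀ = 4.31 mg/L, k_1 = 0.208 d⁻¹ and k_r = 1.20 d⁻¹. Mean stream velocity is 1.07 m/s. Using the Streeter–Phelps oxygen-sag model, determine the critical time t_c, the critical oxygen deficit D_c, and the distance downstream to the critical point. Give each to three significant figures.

With k_r/k_1 = 5.769 and 1 − D₀(k_r−k_1)/(k_1 L₀) = 0.6136,
t_c = ln(5.769 × 0.6136) / (1.20 − 0.208) = ln(3.540) / 0.9920 = 1.264/0.9920 = 1.274 d.
D_c = (k_1/k_r) L₀ e^(−k_1 t_c) = (0.208/1.20) × 53.2 × e^(−0.208×1.274) = 0.1733 × 53.2 × 0.7672 = 7.074 mg/L.
x_c = v t_c = 1.07 m/s × 1.274 d × 86400 s/d = 117800 m ≈ 118 km.

t_c ≈ 1.27 d; D_c ≈ 7.07 mg/L; x_c ≈ 118 km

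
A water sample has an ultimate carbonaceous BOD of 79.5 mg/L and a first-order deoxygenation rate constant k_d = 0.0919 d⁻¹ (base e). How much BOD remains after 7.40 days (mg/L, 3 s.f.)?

L ≈ 40.3 mg/L

L_t = L₀ e^(−k_d t) = 79.5 × e^(−0.0919×7.40) = 79.5 × 0.5066 = 40.27 mg/L.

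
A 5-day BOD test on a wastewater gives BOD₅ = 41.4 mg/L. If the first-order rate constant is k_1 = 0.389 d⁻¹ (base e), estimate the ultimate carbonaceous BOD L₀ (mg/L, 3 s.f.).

L₀ ≈ 48.3 mg/L

BOD₅ = L₀(1 − e^(−5k_1)) ⇒ L₀ = BOD₅ / (1 − e^(−5×0.389))
= 41.4 / (1 − 0.1430) = 41.4 / 0.8570 = 48.31 mg/L.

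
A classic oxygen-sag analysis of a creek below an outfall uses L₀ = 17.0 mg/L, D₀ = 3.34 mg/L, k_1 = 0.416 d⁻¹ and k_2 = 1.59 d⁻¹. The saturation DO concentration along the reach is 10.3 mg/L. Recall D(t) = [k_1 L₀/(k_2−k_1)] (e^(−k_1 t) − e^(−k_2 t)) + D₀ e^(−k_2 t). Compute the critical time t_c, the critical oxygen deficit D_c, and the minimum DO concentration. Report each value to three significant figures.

t_c ≈ 0.453 d; D_c ≈ 3.68 mg/L; min DO ≈ 6.62 mg/L

At the critical point dD/dt = 0, so k_1 L₀ e^(−k_1 t) = k_2 D. Substituting D(t) from the Streeter–Phelps equation and solving for t gives
t_c = ln[(k_2/k_1)(1 − D₀(k_2−k_1)/(k_1 L₀))] / (k_2−k_1).
Here k_2−k_1 = 1.174 d⁻¹ and 1 − D₀(k_2−k_1)/(k_1 L₀) = 1 − 3.34×1.174/(0.416×17.0) = 0.4455, so
t_c = ln(3.822 × 0.4455) / 1.174 = 0.5323 / 1.174 = 0.4534 d.
D_c = (k_1/k_2) L₀ e^(−k_1 t_c) = (0.416/1.59) × 17.0 × e^(−0.416×0.4534) = 0.2616 × 17.0 × 0.8281 = 3.683 mg/L.
Minimum DO = C_s − D_c = 10.3 − 3.683 = 6.617 mg/L.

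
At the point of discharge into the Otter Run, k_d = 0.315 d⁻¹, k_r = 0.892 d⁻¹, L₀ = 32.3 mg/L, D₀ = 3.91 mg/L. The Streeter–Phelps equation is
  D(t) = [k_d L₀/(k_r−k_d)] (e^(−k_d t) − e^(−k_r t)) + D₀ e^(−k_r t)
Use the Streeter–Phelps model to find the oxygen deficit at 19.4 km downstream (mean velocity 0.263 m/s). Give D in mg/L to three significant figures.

Travel time t = x/v = 19.4 km / (0.263 m/s) = 19400 m / 0.263 m/s = 73760 s = 0.8538 d.
k_d L₀/(k_r−k_d) = 0.315×32.3/(0.892−0.315) = 10.17/0.5770 = 17.63 mg/L.
e^(−k_d t) = e^(−0.315×0.8538) = 0.7642; e^(−k_r t) = e^(−0.892×0.8538) = 0.4669.
D = 17.63 × (0.7642 − 0.4669) + 3.91 × 0.4669 = 5.242 + 1.826 = 7.067 mg/L.

D ≈ 7.07 mg/L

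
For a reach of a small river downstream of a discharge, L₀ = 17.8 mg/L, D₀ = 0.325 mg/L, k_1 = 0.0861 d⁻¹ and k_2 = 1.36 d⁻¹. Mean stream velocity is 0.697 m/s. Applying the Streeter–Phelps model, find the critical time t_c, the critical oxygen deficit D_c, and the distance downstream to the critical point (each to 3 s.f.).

t_c = [1/(k_2−k_1)] ln[(k_2/k_1)(1 − D₀(k_2−k_1)/(k_1 L₀))]
= [1/(1.36−0.0861)] ln[(1.36/0.0861)(1 − 0.325×1.274/(0.0861×17.8))]
= (1/1.274) ln[15.80 × 0.7299] = 0.7850 × ln(11.53) = 0.7850 × 2.445 = 1.919 d.
D_c = (k_1/k_2) L₀ e^(−k_1 t_c) = (0.0861/1.36) × 17.8 × e^(−0.0861×1.919) = 0.06331 × 17.8 × 0.8477 = 0.9553 mg/L.
x_c = v t_c = 0.697 m/s × 1.919 d × 86400 s/d = 115600 m ≈ 116 km.

t_c ≈ 1.92 d; D_c ≈ 0.955 mg/L; x_c ≈ 116 km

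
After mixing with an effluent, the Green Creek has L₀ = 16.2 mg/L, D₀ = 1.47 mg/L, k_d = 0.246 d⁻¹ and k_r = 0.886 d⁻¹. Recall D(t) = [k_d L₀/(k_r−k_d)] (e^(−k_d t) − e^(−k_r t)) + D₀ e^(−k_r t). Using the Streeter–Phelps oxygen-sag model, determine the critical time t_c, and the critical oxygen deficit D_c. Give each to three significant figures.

With k_r/k_d = 3.602 and 1 − D₀(k_r−k_d)/(k_d L₀) = 0.7639,
t_c = ln(3.602 × 0.7639) / (0.886 − 0.246) = ln(2.751) / 0.6400 = 1.012/0.6400 = 1.581 d.
D_c = (k_d/k_r) L₀ e^(−k_d t_c) = (0.246/0.886) × 16.2 × e^(−0.246×1.581) = 0.2777 × 16.2 × 0.6777 = 3.048 mg/L.

t_c ≈ 1.58 d; D_c ≈ 3.05 mg/L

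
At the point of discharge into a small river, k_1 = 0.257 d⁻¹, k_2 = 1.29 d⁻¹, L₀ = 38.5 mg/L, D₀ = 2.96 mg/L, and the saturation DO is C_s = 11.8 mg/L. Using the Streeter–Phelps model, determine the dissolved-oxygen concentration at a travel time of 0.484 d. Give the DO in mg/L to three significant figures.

k_1 L₀/(k_2−k_1) = 0.257×38.5/(1.29−0.257) = 9.895/1.033 = 9.578 mg/L.
e^(−k_1 t) = e^(−0.257×0.4840) = 0.8830; e^(−k_2 t) = e^(−1.29×0.4840) = 0.5356.
D = 9.578 × (0.8830 − 0.5356) + 2.96 × 0.5356 = 3.328 + 1.585 = 4.913 mg/L.
DO = C_s − D = 11.8 − 4.913 = 6.887 mg/L.

DO ≈ 6.89 mg/L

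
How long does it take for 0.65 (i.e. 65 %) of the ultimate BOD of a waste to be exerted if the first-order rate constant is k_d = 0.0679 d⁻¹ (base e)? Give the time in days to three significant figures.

y/L₀ = 1 − e^(−k_d t) = 0.65 ⇒ e^(−k_d t) = 0.350
t = −ln(0.350) / 0.0679 = 1.050 / 0.0679 = 15.46 d.

t ≈ 15.5 d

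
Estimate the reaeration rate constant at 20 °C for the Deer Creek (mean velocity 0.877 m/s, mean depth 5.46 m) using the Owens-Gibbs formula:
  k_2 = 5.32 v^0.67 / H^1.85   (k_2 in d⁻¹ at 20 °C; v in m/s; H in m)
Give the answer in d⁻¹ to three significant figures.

k_2 ≈ 0.211 d⁻¹

k_2 = 5.32 × 0.877^0.67 / 5.46^1.85 = 5.32 × 0.9158 / 23.11 = 0.2108 d⁻¹.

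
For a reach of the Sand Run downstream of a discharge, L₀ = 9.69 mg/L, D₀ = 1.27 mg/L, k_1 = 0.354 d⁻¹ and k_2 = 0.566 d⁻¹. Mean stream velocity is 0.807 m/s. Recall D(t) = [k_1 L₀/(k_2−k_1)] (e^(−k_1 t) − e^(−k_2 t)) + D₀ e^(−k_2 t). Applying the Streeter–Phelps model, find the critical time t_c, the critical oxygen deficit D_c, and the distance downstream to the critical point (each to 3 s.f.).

t_c ≈ 1.83 d; D_c ≈ 3.17 mg/L; x_c ≈ 127 km

With k_2/k_1 = 1.599 and 1 − D₀(k_2−k_1)/(k_1 L₀) = 0.9215,
t_c = ln(1.599 × 0.9215) / (0.566 − 0.354) = ln(1.473) / 0.2120 = 0.3876/0.2120 = 1.828 d.
D_c = (k_1/k_2) L₀ e^(−k_1 t_c) = (0.354/0.566) × 9.69 × e^(−0.354×1.828) = 0.6254 × 9.69 × 0.5235 = 3.173 mg/L.
x_c = v t_c = 0.807 m/s × 1.828 d × 86400 s/d = 127500 m ≈ 127 km.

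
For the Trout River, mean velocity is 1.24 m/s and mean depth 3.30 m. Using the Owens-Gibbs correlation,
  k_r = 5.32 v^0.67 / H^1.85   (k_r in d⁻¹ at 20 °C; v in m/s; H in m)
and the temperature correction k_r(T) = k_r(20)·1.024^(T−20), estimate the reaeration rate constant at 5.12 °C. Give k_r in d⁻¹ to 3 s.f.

k_r(20) = 5.32 × 1.24^0.67 / 3.30^1.85 = 5.32 × 1.155 / 9.104 = 0.6749 d⁻¹.
k_r(5.12) = 0.6749 × 1.024^(5.12−20) = 0.6749 × 0.7026 = 0.4742 d⁻¹.

k_r ≈ 0.474 d⁻¹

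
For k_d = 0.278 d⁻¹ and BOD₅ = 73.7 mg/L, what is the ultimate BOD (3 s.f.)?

BOD₅ = L₀(1 − e^(−5k_d)) ⇒ L₀ = BOD₅ / (1 − e^(−5×0.278))
= 73.7 / (1 − 0.2491) = 73.7 / 0.7509 = 98.15 mg/L.

L₀ ≈ 98.1 mg/L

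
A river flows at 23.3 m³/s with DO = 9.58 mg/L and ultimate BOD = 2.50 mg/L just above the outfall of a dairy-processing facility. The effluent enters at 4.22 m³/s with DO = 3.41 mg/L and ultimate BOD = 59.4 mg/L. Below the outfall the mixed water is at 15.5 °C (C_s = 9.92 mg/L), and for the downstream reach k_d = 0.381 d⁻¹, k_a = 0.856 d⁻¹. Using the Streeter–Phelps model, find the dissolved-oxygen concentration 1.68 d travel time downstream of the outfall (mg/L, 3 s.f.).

Mixed DO = (23.3×9.58 + 4.22×3.41)/(23.3+4.22) = 237.6/27.52 = 8.634 mg/L.
Mixed L₀ = (23.3×2.50 + 4.22×59.4)/(27.52) = 308.9/27.52 = 11.23 mg/L.
Initial deficit D₀ = C_s − DO₀ = 9.92 − 8.634 = 1.286 mg/L.
D(1.68) = [0.381×11.23/(0.856−0.381)](e^(−0.381×1.68) − e^(−0.856×1.68)) + 1.286 e^(−0.856×1.68)
= 9.004 × (0.5273 − 0.2374) + 1.286 × 0.2374 = 2.915 mg/L.
DO = 9.92 − 2.915 = 7.005 mg/L.

DO ≈ 7.00 mg/L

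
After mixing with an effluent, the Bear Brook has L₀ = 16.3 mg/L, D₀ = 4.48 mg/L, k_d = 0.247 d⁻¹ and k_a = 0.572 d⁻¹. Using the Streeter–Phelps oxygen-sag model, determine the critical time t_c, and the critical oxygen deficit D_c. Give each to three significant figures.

t_c ≈ 1.20 d; D_c ≈ 5.23 mg/L

At the critical point dD/dt = 0, so k_d L₀ e^(−k_d t) = k_a D. Substituting D(t) from the Streeter–Phelps equation and solving for t gives
t_c = ln[(k_a/k_d)(1 − D₀(k_a−k_d)/(k_d L₀))] / (k_a−k_d).
Here k_a−k_d = 0.3250 d⁻¹ and 1 − D₀(k_a−k_d)/(k_d L₀) = 1 − 4.48×0.3250/(0.247×16.3) = 0.6384, so
t_c = ln(2.316 × 0.6384) / 0.3250 = 0.3909 / 0.3250 = 1.203 d.
D_c = (k_d/k_a) L₀ e^(−k_d t_c) = (0.247/0.572) × 16.3 × e^(−0.247×1.203) = 0.4318 × 16.3 × 0.7430 = 5.230 mg/L.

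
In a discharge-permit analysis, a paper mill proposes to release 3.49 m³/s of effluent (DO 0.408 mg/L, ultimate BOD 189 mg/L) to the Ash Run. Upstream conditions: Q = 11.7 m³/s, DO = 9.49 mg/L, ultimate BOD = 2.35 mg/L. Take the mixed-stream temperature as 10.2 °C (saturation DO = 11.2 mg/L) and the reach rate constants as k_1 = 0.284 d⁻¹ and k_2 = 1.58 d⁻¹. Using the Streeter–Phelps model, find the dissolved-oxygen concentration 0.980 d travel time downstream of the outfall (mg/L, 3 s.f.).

Mixed DO = (11.7×9.49 + 3.49×0.408)/(11.7+3.49) = 112.5/15.19 = 7.403 mg/L.
Mixed L₀ = (11.7×2.35 + 3.49×189)/(15.19) = 687.1/15.19 = 45.23 mg/L.
Initial deficit D₀ = C_s − DO₀ = 11.2 − 7.403 = 3.797 mg/L.
D(0.980) = [0.284×45.23/(1.58−0.284)](e^(−0.284×0.980) − e^(−1.58×0.980)) + 3.797 e^(−1.58×0.980)
= 9.912 × (0.7571 − 0.2126) + 3.797 × 0.2126 = 6.204 mg/L.
DO = 11.2 − 6.204 = 4.996 mg/L.

DO ≈ 5.00 mg/L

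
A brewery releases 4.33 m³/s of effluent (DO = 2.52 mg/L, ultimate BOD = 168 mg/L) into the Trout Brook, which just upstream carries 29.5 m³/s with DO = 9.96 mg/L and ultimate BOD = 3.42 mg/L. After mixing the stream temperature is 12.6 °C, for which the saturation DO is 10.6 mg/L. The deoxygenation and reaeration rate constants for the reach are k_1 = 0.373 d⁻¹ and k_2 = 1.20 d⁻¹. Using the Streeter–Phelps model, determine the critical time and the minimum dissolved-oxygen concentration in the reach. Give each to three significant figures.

Mixed DO = (29.5×9.96 + 4.33×2.52)/(29.5+4.33) = 304.7/33.83 = 9.008 mg/L.
Mixed L₀ = (29.5×3.42 + 4.33×168)/(33.83) = 828.3/33.83 = 24.49 mg/L.
Initial deficit D₀ = C_s − DO₀ = 10.6 − 9.008 = 1.592 mg/L.
t_c = (1/0.8270) ln[(1.20/0.373)(1 − 1.592×0.8270/(0.373×24.49))] = 1.209 × ln(2.753) = 1.225 d.
D_c = (0.373/1.20) × 24.49 × e^(−0.373×1.225) = 0.3108 × 24.49 × 0.6333 = 4.820 mg/L.
Minimum DO = 10.6 − 4.820 = 5.780 mg/L.

t_c ≈ 1.22 d; minimum DO ≈ 5.78 mg/L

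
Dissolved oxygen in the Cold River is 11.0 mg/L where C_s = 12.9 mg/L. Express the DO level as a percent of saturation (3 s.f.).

85.3 % saturation

% saturation = C/C_s × 100 = 11.0/12.9 × 100 = 85.3 %.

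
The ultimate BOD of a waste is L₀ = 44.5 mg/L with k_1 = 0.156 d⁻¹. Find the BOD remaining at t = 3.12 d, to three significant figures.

L_t = L₀ e^(−k_1 t) = 44.5 × e^(−0.156×3.12) = 44.5 × 0.6146 = 27.35 mg/L.

L ≈ 27.4 mg/L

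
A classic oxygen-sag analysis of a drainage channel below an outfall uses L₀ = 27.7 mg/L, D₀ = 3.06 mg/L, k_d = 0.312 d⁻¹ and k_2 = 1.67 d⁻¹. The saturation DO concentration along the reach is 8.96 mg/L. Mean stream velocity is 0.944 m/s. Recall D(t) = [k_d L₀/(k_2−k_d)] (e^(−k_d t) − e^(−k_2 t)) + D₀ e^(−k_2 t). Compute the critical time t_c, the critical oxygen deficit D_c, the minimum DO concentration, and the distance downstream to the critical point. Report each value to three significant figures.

With k_2/k_d = 5.353 and 1 − D₀(k_2−k_d)/(k_d L₀) = 0.5192,
t_c = ln(5.353 × 0.5192) / (1.67 − 0.312) = ln(2.779) / 1.358 = 1.022/1.358 = 0.7526 d.
L(t_c) = L₀ e^(−k_d t_c) = 27.7 × 0.7907 = 21.90 mg/L, and at the critical point k_2 D_c = k_d L, so D_c = (0.312/1.67) × 21.90 = 4.092 mg/L.
Minimum DO = C_s − D_c = 8.96 − 4.092 = 4.868 mg/L.
x_c = v t_c = 0.944 m/s × 0.7526 d × 86400 s/d = 61390 m ≈ 61.4 km.

t_c ≈ 0.753 d; D_c ≈ 4.09 mg/L; min DO ≈ 4.87 mg/L; x_c ≈ 61.4 km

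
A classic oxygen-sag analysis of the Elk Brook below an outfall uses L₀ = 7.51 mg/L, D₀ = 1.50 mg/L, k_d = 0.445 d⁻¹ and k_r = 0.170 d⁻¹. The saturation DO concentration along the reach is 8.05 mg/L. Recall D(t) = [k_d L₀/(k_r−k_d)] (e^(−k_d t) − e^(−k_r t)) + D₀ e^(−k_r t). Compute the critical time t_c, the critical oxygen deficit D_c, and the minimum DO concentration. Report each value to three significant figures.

t_c ≈ 3.08 d; D_c ≈ 5.00 mg/L; min DO ≈ 3.05 mg/L

At the critical point dD/dt = 0, so k_d L₀ e^(−k_d t) = k_r D. Substituting D(t) from the Streeter–Phelps equation and solving for t gives
t_c = ln[(k_r/k_d)(1 − D₀(k_r−k_d)/(k_d L₀))] / (k_r−k_d).
Here k_r−k_d = -0.2750 d⁻¹ and 1 − D₀(k_r−k_d)/(k_d L₀) = 1 − 1.50×-0.2750/(0.445×7.51) = 1.123, so
t_c = ln(0.3820 × 1.123) / -0.2750 = -0.8459 / -0.2750 = 3.076 d.
D_c = (k_d/k_r) L₀ e^(−k_d t_c) = (0.445/0.170) × 7.51 × e^(−0.445×3.076) = 2.618 × 7.51 × 0.2544 = 5.001 mg/L.
Minimum DO = C_s − D_c = 8.05 − 5.001 = 3.049 mg/L.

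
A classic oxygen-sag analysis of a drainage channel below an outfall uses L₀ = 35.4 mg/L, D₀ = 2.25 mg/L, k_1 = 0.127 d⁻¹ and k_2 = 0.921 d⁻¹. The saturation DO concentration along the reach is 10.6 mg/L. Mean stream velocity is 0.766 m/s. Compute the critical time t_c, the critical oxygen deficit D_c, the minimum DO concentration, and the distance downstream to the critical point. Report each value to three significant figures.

t_c ≈ 1.86 d; D_c ≈ 3.86 mg/L; min DO ≈ 6.74 mg/L; x_c ≈ 123 km

At the critical point dD/dt = 0, so k_1 L₀ e^(−k_1 t) = k_2 D. Substituting D(t) from the Streeter–Phelps equation and solving for t gives
t_c = ln[(k_2/k_1)(1 − D₀(k_2−k_1)/(k_1 L₀))] / (k_2−k_1).
Here k_2−k_1 = 0.7940 d⁻¹ and 1 − D₀(k_2−k_1)/(k_1 L₀) = 1 − 2.25×0.7940/(0.127×35.4) = 0.6026, so
t_c = ln(7.252 × 0.6026) / 0.7940 = 1.475 / 0.7940 = 1.857 d.
L(t_c) = L₀ e^(−k_1 t_c) = 35.4 × 0.7899 = 27.96 mg/L, and at the critical point k_2 D_c = k_1 L, so D_c = (0.127/0.921) × 27.96 = 3.856 mg/L.
Minimum DO = C_s − D_c = 10.6 − 3.856 = 6.744 mg/L.
x_c = v t_c = 0.766 m/s × 1.857 d × 86400 s/d = 122900 m ≈ 123 km.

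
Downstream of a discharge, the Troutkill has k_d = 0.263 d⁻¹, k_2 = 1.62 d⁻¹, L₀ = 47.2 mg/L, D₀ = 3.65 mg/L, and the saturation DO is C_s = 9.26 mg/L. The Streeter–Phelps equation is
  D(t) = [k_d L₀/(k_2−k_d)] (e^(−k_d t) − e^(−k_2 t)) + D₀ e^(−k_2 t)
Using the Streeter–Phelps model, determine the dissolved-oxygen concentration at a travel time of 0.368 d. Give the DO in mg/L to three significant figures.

k_d L₀/(k_2−k_d) = 0.263×47.2/(1.62−0.263) = 12.41/1.357 = 9.148 mg/L.
e^(−k_d t) = e^(−0.263×0.3680) = 0.9078; e^(−k_2 t) = e^(−1.62×0.3680) = 0.5509.
D = 9.148 × (0.9078 − 0.5509) + 3.65 × 0.5509 = 3.264 + 2.011 = 5.275 mg/L.
DO = C_s − D = 9.26 − 5.275 = 3.985 mg/L.

DO ≈ 3.98 mg/L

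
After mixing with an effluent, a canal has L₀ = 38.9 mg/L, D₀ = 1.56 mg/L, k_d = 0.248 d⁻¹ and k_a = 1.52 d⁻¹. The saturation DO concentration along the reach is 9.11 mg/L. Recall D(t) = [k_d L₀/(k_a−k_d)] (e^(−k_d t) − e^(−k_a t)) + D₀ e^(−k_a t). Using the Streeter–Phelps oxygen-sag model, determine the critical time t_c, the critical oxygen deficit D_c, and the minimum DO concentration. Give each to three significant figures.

At the critical point dD/dt = 0, so k_d L₀ e^(−k_d t) = k_a D. Substituting D(t) from the Streeter–Phelps equation and solving for t gives
t_c = ln[(k_a/k_d)(1 − D₀(k_a−k_d)/(k_d L₀))] / (k_a−k_d).
Here k_a−k_d = 1.272 d⁻¹ and 1 − D₀(k_a−k_d)/(k_d L₀) = 1 − 1.56×1.272/(0.248×38.9) = 0.7943, so
t_c = ln(6.129 × 0.7943) / 1.272 = 1.583 / 1.272 = 1.244 d.
D_c = (k_d/k_a) L₀ e^(−k_d t_c) = (0.248/1.52) × 38.9 × e^(−0.248×1.244) = 0.1632 × 38.9 × 0.7345 = 4.662 mg/L.
Minimum DO = C_s − D_c = 9.11 − 4.662 = 4.448 mg/L.

t_c ≈ 1.24 d; D_c ≈ 4.66 mg/L; min DO ≈ 4.45 mg/L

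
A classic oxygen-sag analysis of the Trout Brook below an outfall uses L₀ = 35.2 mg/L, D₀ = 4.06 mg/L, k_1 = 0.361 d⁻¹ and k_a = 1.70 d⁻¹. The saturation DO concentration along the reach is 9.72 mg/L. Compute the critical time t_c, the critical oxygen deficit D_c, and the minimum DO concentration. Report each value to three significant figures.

With k_a/k_1 = 4.709 and 1 − D₀(k_a−k_1)/(k_1 L₀) = 0.5722,
t_c = ln(4.709 × 0.5722) / (1.70 − 0.361) = ln(2.694) / 1.339 = 0.9912/1.339 = 0.7403 d.
D_c = (k_1/k_a) L₀ e^(−k_1 t_c) = (0.361/1.70) × 35.2 × e^(−0.361×0.7403) = 0.2124 × 35.2 × 0.7655 = 5.722 mg/L.
Minimum DO = C_s − D_c = 9.72 − 5.722 = 3.998 mg/L.

t_c ≈ 0.740 d; D_c ≈ 5.72 mg/L; min DO ≈ 4.00 mg/L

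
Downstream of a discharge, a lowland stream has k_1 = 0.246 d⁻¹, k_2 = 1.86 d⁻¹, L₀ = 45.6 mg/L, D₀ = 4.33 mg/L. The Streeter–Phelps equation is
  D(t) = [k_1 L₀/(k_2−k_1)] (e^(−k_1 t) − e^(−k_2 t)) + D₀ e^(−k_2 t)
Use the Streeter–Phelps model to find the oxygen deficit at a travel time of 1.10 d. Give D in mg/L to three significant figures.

k_1 L₀/(k_2−k_1) = 0.246×45.6/(1.86−0.246) = 11.22/1.614 = 6.950 mg/L.
e^(−k_1 t) = e^(−0.246×1.100) = 0.7629; e^(−k_2 t) = e^(−1.86×1.100) = 0.1293.
D = 6.950 × (0.7629 − 0.1293) + 4.33 × 0.1293 = 4.404 + 0.5597 = 4.964 mg/L.

D ≈ 4.96 mg/L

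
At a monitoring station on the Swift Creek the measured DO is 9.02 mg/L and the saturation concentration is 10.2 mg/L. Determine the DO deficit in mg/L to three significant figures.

D = C_s − C = 10.2 − 9.02 = 1.18 mg/L.

D ≈ 1.18 mg/L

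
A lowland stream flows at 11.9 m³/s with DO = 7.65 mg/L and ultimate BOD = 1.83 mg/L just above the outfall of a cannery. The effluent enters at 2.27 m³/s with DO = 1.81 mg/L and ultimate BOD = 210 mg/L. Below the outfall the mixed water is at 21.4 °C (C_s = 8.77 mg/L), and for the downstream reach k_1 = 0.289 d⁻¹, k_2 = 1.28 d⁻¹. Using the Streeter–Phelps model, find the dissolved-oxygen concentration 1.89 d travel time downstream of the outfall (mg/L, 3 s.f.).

DO ≈ 3.56 mg/L

Mixed DO = (11.9×7.65 + 2.27×1.81)/(11.9+2.27) = 95.14/14.17 = 6.714 mg/L.
Mixed L₀ = (11.9×1.83 + 2.27×210)/(14.17) = 498.5/14.17 = 35.18 mg/L.
Initial deficit D₀ = C_s − DO₀ = 8.77 − 6.714 = 2.056 mg/L.
D(1.89) = [0.289×35.18/(1.28−0.289)](e^(−0.289×1.89) − e^(−1.28×1.89)) + 2.056 e^(−1.28×1.89)
= 10.26 × (0.5791 − 0.08899) + 2.056 × 0.08899 = 5.211 mg/L.
DO = 8.77 − 5.211 = 3.559 mg/L.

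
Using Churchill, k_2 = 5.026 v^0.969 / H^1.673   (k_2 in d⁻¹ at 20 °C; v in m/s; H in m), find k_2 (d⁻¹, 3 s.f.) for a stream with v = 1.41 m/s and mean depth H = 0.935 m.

k_2 ≈ 7.85 d⁻¹

k_2 = 5.026 × 1.41^0.969 / 0.935^1.673 = 5.026 × 1.395 / 0.8937 = 7.846 d⁻¹.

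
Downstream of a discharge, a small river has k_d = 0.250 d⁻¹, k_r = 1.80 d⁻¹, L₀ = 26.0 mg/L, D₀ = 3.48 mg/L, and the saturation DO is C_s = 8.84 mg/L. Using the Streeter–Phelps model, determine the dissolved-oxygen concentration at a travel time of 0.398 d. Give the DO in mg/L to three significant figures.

k_d L₀/(k_r−k_d) = 0.250×26.0/(1.80−0.250) = 6.500/1.550 = 4.194 mg/L.
e^(−k_d t) = e^(−0.250×0.3980) = 0.9053; e^(−k_r t) = e^(−1.80×0.3980) = 0.4885.
D = 4.194 × (0.9053 − 0.4885) + 3.48 × 0.4885 = 1.748 + 1.700 = 3.448 mg/L.
DO = C_s − D = 8.84 − 3.448 = 5.392 mg/L.

DO ≈ 5.39 mg/L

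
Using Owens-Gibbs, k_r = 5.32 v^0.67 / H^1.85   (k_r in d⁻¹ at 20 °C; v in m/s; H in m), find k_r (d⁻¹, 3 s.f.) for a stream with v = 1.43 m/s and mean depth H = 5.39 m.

k_r ≈ 0.300 d⁻¹

k_r = 5.32 × 1.43^0.67 / 5.39^1.85 = 5.32 × 1.271 / 22.57 = 0.2996 d⁻¹.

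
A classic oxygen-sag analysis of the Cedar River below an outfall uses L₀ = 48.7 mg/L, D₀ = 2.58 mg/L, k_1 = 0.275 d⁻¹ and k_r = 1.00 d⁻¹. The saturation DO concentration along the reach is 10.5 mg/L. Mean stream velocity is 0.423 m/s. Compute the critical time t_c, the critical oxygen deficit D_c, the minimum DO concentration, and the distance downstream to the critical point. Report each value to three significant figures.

At the critical point dD/dt = 0, so k_1 L₀ e^(−k_1 t) = k_r D. Substituting D(t) from the Streeter–Phelps equation and solving for t gives
t_c = ln[(k_r/k_1)(1 − D₀(k_r−k_1)/(k_1 L₀))] / (k_r−k_1).
Here k_r−k_1 = 0.7250 d⁻¹ and 1 − D₀(k_r−k_1)/(k_1 L₀) = 1 − 2.58×0.7250/(0.275×48.7) = 0.8603, so
t_c = ln(3.636 × 0.8603) / 0.7250 = 1.141 / 0.7250 = 1.573 d.
D_c = (k_1/k_r) L₀ e^(−k_1 t_c) = (0.275/1.00) × 48.7 × e^(−0.275×1.573) = 0.2750 × 48.7 × 0.6488 = 8.689 mg/L.
Minimum DO = C_s − D_c = 10.5 − 8.689 = 1.811 mg/L.
x_c = v t_c = 0.423 m/s × 1.573 d × 86400 s/d = 57490 m ≈ 57.5 km.

t_c ≈ 1.57 d; D_c ≈ 8.69 mg/L; min DO ≈ 1.81 mg/L; x_c ≈ 57.5 km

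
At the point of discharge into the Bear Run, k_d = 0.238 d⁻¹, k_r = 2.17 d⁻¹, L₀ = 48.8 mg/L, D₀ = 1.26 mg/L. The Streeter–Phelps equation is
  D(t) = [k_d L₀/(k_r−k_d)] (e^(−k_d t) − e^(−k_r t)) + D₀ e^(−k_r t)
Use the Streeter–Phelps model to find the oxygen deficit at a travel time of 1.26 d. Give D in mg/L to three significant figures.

k_d L₀/(k_r−k_d) = 0.238×48.8/(2.17−0.238) = 11.61/1.932 = 6.012 mg/L.
e^(−k_d t) = e^(−0.238×1.260) = 0.7409; e^(−k_r t) = e^(−2.17×1.260) = 0.06495.
D = 6.012 × (0.7409 − 0.06495) + 1.26 × 0.06495 = 4.064 + 0.08183 = 4.145 mg/L.

D ≈ 4.15 mg/L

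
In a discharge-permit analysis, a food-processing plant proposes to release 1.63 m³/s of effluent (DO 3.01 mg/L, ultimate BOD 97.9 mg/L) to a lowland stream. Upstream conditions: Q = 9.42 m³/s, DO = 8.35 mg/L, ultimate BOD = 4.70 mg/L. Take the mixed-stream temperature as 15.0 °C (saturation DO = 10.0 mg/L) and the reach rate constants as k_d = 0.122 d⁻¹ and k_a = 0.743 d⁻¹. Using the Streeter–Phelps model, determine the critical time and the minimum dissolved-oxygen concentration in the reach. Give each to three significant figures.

t_c ≈ 1.11 d; minimum DO ≈ 7.35 mg/L

Mixed DO = (9.42×8.35 + 1.63×3.01)/(9.42+1.63) = 83.56/11.05 = 7.562 mg/L.
Mixed L₀ = (9.42×4.70 + 1.63×97.9)/(11.05) = 203.9/11.05 = 18.45 mg/L.
Initial deficit D₀ = C_s − DO₀ = 10.0 − 7.562 = 2.438 mg/L.
t_c = (1/0.6210) ln[(0.743/0.122)(1 − 2.438×0.6210/(0.122×18.45))] = 1.610 × ln(1.994) = 1.111 d.
D_c = (0.122/0.743) × 18.45 × e^(−0.122×1.111) = 0.1642 × 18.45 × 0.8732 = 2.645 mg/L.
Minimum DO = 10.0 − 2.645 = 7.355 mg/L.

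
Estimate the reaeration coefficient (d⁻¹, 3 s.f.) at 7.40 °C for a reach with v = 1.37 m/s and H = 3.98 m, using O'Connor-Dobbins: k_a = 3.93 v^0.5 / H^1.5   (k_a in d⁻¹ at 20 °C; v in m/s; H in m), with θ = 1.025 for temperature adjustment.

k_a ≈ 0.424 d⁻¹

k_a(20) = 3.93 × 1.37^0.5 / 3.98^1.5 = 3.93 × 1.170 / 7.940 = 0.5793 d⁻¹.
k_a(7.40) = 0.5793 × 1.025^(7.40−20) = 0.5793 × 0.7326 = 0.4244 d⁻¹.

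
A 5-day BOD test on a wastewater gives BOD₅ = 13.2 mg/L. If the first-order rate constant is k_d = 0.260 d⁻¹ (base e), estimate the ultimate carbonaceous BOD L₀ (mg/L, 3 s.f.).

L₀ ≈ 18.1 mg/L

BOD₅ = L₀(1 − e^(−5k_d)) ⇒ L₀ = BOD₅ / (1 − e^(−5×0.260))
= 13.2 / (1 − 0.2725) = 13.2 / 0.7275 = 18.15 mg/L.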